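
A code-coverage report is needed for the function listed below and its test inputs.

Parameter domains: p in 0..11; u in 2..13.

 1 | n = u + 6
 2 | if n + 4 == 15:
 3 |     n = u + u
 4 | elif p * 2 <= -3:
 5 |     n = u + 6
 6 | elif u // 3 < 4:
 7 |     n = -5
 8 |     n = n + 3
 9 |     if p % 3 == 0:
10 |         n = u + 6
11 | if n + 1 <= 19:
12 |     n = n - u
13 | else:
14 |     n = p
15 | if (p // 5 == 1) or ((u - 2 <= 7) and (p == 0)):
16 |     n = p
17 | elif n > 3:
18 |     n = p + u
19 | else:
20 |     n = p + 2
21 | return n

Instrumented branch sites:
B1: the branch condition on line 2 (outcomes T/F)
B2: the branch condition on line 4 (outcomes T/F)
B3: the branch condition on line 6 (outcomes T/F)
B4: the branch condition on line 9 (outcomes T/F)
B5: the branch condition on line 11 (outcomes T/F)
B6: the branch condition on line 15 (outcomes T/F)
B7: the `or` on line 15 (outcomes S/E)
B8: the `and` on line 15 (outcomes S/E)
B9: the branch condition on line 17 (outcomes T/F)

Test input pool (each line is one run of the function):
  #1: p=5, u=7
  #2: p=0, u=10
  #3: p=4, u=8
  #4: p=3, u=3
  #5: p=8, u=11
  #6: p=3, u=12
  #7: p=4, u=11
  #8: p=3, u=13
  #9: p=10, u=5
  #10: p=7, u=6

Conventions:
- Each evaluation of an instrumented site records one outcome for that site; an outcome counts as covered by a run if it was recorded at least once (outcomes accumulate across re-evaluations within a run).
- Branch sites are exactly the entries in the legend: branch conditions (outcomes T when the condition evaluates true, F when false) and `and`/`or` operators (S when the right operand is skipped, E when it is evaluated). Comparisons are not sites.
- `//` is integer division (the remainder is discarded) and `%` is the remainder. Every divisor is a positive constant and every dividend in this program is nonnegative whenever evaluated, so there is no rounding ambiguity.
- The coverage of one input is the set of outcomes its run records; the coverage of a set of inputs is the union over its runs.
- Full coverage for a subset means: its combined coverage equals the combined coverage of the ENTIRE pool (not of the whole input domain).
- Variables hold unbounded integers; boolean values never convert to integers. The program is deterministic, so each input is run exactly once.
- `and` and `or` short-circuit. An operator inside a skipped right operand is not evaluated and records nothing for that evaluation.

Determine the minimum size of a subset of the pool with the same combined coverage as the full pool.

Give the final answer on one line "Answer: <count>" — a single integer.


#1 (p=5, u=7) -> B1->F, B2->F, B3->T, B4->F, B5->T, B7->S, B6->T; covered: B1=F, B2=F, B3=T, B4=F, B5=T, B6=T, B7=S
#2 (p=0, u=10) -> B1->F, B2->F, B3->T, B4->T, B5->T, B7->E, B8->S, B6->F, B9->T; covered: B1=F, B2=F, B3=T, B4=T, B5=T, B6=F, B7=E, B8=S, B9=T
#3 (p=4, u=8) -> B1->F, B2->F, B3->T, B4->F, B5->T, B7->E, B8->E, B6->F, B9->F; covered: B1=F, B2=F, B3=T, B4=F, B5=T, B6=F, B7=E, B8=E, B9=F
#4 (p=3, u=3) -> B1->F, B2->F, B3->T, B4->T, B5->T, B7->E, B8->E, B6->F, B9->T; covered: B1=F, B2=F, B3=T, B4=T, B5=T, B6=F, B7=E, B8=E, B9=T
#5 (p=8, u=11) -> B1->F, B2->F, B3->T, B4->F, B5->T, B7->S, B6->T; covered: B1=F, B2=F, B3=T, B4=F, B5=T, B6=T, B7=S
#6 (p=3, u=12) -> B1->F, B2->F, B3->F, B5->T, B7->E, B8->S, B6->F, B9->T; covered: B1=F, B2=F, B3=F, B5=T, B6=F, B7=E, B8=S, B9=T
#7 (p=4, u=11) -> B1->F, B2->F, B3->T, B4->F, B5->T, B7->E, B8->S, B6->F, B9->F; covered: B1=F, B2=F, B3=T, B4=F, B5=T, B6=F, B7=E, B8=S, B9=F
#8 (p=3, u=13) -> B1->F, B2->F, B3->F, B5->F, B7->E, B8->S, B6->F, B9->F; covered: B1=F, B2=F, B3=F, B5=F, B6=F, B7=E, B8=S, B9=F
#9 (p=10, u=5) -> B1->T, B5->T, B7->E, B8->E, B6->F, B9->T; covered: B1=T, B5=T, B6=F, B7=E, B8=E, B9=T
#10 (p=7, u=6) -> B1->F, B2->F, B3->T, B4->F, B5->T, B7->S, B6->T; covered: B1=F, B2=F, B3=T, B4=F, B5=T, B6=T, B7=S
union over all inputs: B1=T, B1=F, B2=F, B3=T, B3=F, B4=T, B4=F, B5=T, B5=F, B6=T, B6=F, B7=S, B7=E, B8=S, B8=E, B9=T, B9=F (17 outcomes)
checked all size-1 subsets: none covers 17 outcomes (max 9/17)
checked all size-2 subsets: none covers 17 outcomes (max 13/17)
checked all size-3 subsets: none covers 17 outcomes (max 16/17)
the canonical winner is {1, 2, 8, 9}: size 4, full 17-outcome coverage, earliest index list among size-4 covers
Answer: 4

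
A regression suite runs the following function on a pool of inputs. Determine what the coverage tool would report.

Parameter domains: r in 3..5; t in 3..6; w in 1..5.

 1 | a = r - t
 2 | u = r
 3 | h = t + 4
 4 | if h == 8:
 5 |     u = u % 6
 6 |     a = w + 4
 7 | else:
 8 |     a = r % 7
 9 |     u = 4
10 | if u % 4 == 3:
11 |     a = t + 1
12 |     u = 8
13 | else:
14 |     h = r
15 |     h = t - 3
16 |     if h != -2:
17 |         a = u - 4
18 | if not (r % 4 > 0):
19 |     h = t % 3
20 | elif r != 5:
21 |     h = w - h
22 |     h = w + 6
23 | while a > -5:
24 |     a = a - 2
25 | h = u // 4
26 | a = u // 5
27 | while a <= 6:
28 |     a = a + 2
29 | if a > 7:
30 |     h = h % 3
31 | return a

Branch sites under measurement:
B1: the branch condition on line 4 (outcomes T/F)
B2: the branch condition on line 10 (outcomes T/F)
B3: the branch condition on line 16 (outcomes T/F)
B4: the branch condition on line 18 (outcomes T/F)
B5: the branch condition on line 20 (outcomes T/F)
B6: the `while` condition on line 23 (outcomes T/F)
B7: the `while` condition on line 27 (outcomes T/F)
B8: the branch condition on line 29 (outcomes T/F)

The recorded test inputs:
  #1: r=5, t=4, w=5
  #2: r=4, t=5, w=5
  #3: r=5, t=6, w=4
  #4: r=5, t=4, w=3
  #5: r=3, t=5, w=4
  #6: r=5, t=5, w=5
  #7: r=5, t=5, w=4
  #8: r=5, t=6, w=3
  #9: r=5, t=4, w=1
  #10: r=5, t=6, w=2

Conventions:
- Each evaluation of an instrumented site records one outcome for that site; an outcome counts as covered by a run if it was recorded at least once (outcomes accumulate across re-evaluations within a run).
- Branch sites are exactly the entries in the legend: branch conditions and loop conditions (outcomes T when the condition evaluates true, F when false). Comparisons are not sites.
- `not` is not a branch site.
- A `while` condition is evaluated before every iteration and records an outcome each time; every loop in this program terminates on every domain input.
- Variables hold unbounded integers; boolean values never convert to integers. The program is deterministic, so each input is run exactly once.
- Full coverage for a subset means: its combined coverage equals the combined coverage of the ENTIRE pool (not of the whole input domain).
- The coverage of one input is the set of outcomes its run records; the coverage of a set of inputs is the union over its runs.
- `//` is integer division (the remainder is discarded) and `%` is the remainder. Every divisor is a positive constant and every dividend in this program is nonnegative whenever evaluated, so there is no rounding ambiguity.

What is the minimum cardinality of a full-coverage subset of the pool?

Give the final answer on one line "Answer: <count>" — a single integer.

input #1, r=5, t=4, w=5: events B1->T, B2->F, B3->T, B4->F, B5->F, B6->T, B6->T, B6->T, B6->F, B7->T, B7->T, B7->T, B7->F, B8->F; outcomes B1=T, B2=F, B3=T, B4=F, B5=F, B6=T, B6=F, B7=T, B7=F, B8=F
input #2, r=4, t=5, w=5: events B1->F, B2->F, B3->T, B4->T, B6->T, B6->T, B6->T, B6->F, B7->T, B7->T, B7->T, B7->T, B7->F, B8->T; outcomes B1=F, B2=F, B3=T, B4=T, B6=T, B6=F, B7=T, B7=F, B8=T
input #3, r=5, t=6, w=4: events B1->F, B2->F, B3->T, B4->F, B5->F, B6->T, B6->T, B6->T, B6->F, B7->T, B7->T, B7->T, B7->T, B7->F, ...; outcomes B1=F, B2=F, B3=T, B4=F, B5=F, B6=T, B6=F, B7=T, B7=F, B8=T
input #4, r=5, t=4, w=3: events B1->T, B2->F, B3->T, B4->F, B5->F, B6->T, B6->T, B6->T, B6->F, B7->T, B7->T, B7->T, B7->F, B8->F; outcomes B1=T, B2=F, B3=T, B4=F, B5=F, B6=T, B6=F, B7=T, B7=F, B8=F
input #5, r=3, t=5, w=4: events B1->F, B2->F, B3->T, B4->F, B5->T, B6->T, B6->T, B6->T, B6->F, B7->T, B7->T, B7->T, B7->T, B7->F, ...; outcomes B1=F, B2=F, B3=T, B4=F, B5=T, B6=T, B6=F, B7=T, B7=F, B8=T
input #6, r=5, t=5, w=5: events B1->F, B2->F, B3->T, B4->F, B5->F, B6->T, B6->T, B6->T, B6->F, B7->T, B7->T, B7->T, B7->T, B7->F, ...; outcomes B1=F, B2=F, B3=T, B4=F, B5=F, B6=T, B6=F, B7=T, B7=F, B8=T
input #7, r=5, t=5, w=4: events B1->F, B2->F, B3->T, B4->F, B5->F, B6->T, B6->T, B6->T, B6->F, B7->T, B7->T, B7->T, B7->T, B7->F, ...; outcomes B1=F, B2=F, B3=T, B4=F, B5=F, B6=T, B6=F, B7=T, B7=F, B8=T
input #8, r=5, t=6, w=3: events B1->F, B2->F, B3->T, B4->F, B5->F, B6->T, B6->T, B6->T, B6->F, B7->T, B7->T, B7->T, B7->T, B7->F, ...; outcomes B1=F, B2=F, B3=T, B4=F, B5=F, B6=T, B6=F, B7=T, B7=F, B8=T
input #9, r=5, t=4, w=1: events B1->T, B2->F, B3->T, B4->F, B5->F, B6->T, B6->T, B6->T, B6->F, B7->T, B7->T, B7->T, B7->F, B8->F; outcomes B1=T, B2=F, B3=T, B4=F, B5=F, B6=T, B6=F, B7=T, B7=F, B8=F
input #10, r=5, t=6, w=2: events B1->F, B2->F, B3->T, B4->F, B5->F, B6->T, B6->T, B6->T, B6->F, B7->T, B7->T, B7->T, B7->T, B7->F, ...; outcomes B1=F, B2=F, B3=T, B4=F, B5=F, B6=T, B6=F, B7=T, B7=F, B8=T
pool-wide coverage (14 outcomes): B1=T, B1=F, B2=F, B3=T, B4=T, B4=F, B5=T, B5=F, B6=T, B6=F, B7=T, B7=F, B8=T, B8=F
size 1 is not enough: best union over all size-1 subsets is 10/14
size 2 is not enough: best union over all size-2 subsets is 13/14
the canonical winner is {1, 2, 5}: size 3, full 14-outcome coverage, earliest index list among size-3 covers

Answer: 3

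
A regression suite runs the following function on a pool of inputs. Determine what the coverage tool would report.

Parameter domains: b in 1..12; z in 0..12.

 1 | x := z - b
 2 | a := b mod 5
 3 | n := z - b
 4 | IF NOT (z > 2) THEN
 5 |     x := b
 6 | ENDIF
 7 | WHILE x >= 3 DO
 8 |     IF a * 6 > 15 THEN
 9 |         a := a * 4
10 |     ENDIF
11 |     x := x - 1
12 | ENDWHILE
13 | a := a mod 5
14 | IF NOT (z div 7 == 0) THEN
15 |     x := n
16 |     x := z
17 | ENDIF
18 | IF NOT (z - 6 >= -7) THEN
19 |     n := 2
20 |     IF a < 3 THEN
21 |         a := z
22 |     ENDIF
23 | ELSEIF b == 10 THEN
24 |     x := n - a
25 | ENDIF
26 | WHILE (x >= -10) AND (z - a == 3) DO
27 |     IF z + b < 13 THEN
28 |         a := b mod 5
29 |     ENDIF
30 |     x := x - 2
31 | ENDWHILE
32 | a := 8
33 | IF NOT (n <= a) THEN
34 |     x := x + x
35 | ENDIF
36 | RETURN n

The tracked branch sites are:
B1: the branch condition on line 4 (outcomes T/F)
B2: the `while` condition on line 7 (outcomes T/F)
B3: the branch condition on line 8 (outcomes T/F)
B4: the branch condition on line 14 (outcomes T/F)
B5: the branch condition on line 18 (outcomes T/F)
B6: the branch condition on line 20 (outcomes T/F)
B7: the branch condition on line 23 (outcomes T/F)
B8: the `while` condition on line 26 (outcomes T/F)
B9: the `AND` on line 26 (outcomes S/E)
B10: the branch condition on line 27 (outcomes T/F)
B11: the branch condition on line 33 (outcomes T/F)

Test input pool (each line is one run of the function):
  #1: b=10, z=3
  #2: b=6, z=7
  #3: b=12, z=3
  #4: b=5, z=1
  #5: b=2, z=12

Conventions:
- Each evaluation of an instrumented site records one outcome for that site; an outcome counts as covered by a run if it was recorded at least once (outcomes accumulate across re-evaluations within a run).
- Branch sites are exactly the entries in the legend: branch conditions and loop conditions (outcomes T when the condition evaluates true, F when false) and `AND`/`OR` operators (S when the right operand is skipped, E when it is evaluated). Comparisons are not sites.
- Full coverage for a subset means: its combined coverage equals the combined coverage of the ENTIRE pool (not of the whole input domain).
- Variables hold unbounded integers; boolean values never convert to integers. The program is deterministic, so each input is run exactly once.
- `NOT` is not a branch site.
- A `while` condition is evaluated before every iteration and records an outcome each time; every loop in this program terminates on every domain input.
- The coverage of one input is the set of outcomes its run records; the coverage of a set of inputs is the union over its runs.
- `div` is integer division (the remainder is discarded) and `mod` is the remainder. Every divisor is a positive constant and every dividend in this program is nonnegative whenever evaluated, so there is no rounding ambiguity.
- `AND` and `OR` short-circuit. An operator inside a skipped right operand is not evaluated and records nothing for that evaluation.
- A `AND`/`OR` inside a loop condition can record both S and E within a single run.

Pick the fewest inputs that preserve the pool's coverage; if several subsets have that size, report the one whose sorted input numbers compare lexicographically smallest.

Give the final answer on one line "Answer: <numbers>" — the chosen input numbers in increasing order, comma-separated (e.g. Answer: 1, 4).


#1 (b=10, z=3) -> covered: B1=F, B2=F, B4=F, B5=F, B7=T, B8=T, B8=F, B9=S, B9=E, B10=F, B11=F
#2 (b=6, z=7) -> covered: B1=F, B2=F, B4=T, B5=F, B7=F, B8=F, B9=E, B11=F
#3 (b=12, z=3) -> covered: B1=F, B2=F, B4=F, B5=F, B7=F, B8=F, B9=E, B11=F
#4 (b=5, z=1) -> covered: B1=T, B2=T, B2=F, B3=F, B4=F, B5=F, B7=F, B8=F, B9=E, B11=F
#5 (b=2, z=12) -> covered: B1=F, B2=T, B2=F, B3=F, B4=T, B5=F, B7=F, B8=F, B9=E, B11=T
together the pool reaches 17 outcomes: B1=T, B1=F, B2=T, B2=F, B3=F, B4=T, B4=F, B5=F, B7=T, B7=F, B8=T, B8=F, B9=S, B9=E, B10=F, B11=T, B11=F
every size-1 subset falls short of the 17 outcomes (best: 11/17)
every size-2 subset falls short of the 17 outcomes (best: 16/17)
at size 3, {1, 4, 5} reaches all 17 outcomes; every lexicographically earlier size-3 subset fails
Answer: 1, 4, 5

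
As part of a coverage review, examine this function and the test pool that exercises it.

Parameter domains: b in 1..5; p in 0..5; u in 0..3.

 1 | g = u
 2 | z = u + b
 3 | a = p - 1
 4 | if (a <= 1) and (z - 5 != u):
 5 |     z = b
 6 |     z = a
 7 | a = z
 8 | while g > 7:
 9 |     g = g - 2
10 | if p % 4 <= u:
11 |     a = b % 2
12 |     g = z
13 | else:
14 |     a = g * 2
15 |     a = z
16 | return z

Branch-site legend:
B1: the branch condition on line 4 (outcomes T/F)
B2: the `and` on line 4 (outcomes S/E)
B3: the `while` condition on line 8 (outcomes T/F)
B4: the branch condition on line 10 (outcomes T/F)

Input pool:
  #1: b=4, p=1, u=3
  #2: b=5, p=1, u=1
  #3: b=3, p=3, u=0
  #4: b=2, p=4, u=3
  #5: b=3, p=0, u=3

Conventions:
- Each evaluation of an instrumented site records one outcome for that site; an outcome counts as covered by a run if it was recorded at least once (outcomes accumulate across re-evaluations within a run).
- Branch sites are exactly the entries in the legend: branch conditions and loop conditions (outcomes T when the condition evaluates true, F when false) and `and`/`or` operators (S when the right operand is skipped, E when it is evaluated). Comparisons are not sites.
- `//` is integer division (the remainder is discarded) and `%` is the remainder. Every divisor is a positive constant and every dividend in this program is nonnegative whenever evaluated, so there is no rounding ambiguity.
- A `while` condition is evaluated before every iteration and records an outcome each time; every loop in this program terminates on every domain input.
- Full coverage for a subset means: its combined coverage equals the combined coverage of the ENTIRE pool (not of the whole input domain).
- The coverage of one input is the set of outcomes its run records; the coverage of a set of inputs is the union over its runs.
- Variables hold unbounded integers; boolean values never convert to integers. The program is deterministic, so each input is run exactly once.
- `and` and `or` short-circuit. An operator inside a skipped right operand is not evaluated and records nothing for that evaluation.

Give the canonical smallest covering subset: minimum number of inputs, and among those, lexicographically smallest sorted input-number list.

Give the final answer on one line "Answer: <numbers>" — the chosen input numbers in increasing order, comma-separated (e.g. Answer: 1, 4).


run #1 (b=4, p=1, u=3) records B1=T, B2=E, B3=F, B4=T
run #2 (b=5, p=1, u=1) records B1=F, B2=E, B3=F, B4=T
run #3 (b=3, p=3, u=0) records B1=F, B2=S, B3=F, B4=F
run #4 (b=2, p=4, u=3) records B1=F, B2=S, B3=F, B4=T
run #5 (b=3, p=0, u=3) records B1=T, B2=E, B3=F, B4=T
together the pool reaches 7 outcomes: B1=T, B1=F, B2=S, B2=E, B3=F, B4=T, B4=F
size 1 is not enough: best union over all size-1 subsets is 4/7
inputs {1, 3} (size 2) cover everything; no size-2 subset with a lexicographically smaller index list covers all 7
Answer: 1, 3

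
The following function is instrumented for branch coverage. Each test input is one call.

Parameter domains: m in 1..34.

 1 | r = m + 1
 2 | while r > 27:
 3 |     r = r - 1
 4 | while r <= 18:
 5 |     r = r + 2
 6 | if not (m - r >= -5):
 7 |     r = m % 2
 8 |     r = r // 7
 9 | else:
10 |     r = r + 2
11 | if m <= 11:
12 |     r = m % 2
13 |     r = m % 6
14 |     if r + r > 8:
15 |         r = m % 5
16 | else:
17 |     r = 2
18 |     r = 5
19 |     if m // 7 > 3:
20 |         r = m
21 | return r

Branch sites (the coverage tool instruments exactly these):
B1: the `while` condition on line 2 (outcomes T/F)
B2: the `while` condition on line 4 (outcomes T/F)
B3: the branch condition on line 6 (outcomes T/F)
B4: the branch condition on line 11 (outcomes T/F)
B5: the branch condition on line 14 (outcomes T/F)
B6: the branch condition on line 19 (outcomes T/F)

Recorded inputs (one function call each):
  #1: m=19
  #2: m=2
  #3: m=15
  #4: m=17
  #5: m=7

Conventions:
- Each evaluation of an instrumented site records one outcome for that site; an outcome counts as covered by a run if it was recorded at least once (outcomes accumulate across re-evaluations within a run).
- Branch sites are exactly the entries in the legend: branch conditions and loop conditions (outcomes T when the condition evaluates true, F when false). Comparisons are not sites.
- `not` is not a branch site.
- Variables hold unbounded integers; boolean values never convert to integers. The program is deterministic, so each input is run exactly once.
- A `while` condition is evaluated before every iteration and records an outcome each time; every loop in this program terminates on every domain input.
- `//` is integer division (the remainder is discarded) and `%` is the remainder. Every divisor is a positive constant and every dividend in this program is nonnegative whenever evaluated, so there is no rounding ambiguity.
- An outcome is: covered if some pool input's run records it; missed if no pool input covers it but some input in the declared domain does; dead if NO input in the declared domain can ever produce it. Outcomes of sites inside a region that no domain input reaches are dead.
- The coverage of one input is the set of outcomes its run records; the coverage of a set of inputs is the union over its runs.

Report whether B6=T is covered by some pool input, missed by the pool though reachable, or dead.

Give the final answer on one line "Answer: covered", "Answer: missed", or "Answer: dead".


no pool input records B6=T
but domain input (m=28) does record it -> reachable, so missed
Answer: missed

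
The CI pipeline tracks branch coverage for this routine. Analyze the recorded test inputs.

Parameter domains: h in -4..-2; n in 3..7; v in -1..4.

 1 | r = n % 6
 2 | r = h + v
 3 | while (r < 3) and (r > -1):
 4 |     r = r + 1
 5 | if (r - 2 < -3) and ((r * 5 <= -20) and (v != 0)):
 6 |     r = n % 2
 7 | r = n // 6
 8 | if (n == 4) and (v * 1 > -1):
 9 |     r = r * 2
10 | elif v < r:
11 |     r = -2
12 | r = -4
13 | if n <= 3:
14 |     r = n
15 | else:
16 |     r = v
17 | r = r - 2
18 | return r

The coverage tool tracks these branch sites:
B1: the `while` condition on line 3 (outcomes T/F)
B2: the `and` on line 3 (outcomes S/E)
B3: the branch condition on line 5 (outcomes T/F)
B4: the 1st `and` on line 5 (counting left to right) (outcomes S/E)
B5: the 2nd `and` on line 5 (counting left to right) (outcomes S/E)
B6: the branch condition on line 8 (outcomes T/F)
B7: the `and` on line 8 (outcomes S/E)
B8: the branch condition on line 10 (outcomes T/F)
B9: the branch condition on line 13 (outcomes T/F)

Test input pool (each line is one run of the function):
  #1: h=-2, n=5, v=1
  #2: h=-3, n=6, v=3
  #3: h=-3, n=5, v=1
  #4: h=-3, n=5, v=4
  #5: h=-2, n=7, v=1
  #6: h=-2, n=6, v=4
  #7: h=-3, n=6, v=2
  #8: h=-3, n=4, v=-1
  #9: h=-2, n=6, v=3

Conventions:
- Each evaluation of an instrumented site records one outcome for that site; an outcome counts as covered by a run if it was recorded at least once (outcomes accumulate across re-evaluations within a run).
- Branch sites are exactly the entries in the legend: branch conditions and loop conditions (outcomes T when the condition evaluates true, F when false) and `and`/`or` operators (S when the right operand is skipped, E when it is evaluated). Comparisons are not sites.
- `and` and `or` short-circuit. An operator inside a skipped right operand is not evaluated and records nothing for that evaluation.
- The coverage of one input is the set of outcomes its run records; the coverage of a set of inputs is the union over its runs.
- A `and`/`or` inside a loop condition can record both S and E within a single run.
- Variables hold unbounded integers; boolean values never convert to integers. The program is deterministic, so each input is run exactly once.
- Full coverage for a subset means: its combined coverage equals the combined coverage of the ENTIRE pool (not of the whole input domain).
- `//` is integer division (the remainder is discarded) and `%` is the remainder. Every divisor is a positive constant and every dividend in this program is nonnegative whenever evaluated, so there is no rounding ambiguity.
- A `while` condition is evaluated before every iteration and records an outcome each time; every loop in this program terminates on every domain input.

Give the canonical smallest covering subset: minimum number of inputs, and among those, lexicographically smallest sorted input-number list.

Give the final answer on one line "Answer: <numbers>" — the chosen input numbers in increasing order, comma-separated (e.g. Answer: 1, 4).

run #1 (h=-2, n=5, v=1) records B1=F, B2=E, B3=F, B4=S, B6=F, B7=S, B8=F, B9=F
run #2 (h=-3, n=6, v=3) records B1=T, B1=F, B2=S, B2=E, B3=F, B4=S, B6=F, B7=S, B8=F, B9=F
run #3 (h=-3, n=5, v=1) records B1=F, B2=E, B3=F, B4=E, B5=S, B6=F, B7=S, B8=F, B9=F
run #4 (h=-3, n=5, v=4) records B1=T, B1=F, B2=S, B2=E, B3=F, B4=S, B6=F, B7=S, B8=F, B9=F
run #5 (h=-2, n=7, v=1) records B1=F, B2=E, B3=F, B4=S, B6=F, B7=S, B8=F, B9=F
run #6 (h=-2, n=6, v=4) records B1=T, B1=F, B2=S, B2=E, B3=F, B4=S, B6=F, B7=S, B8=F, B9=F
run #7 (h=-3, n=6, v=2) records B1=F, B2=E, B3=F, B4=S, B6=F, B7=S, B8=F, B9=F
run #8 (h=-3, n=4, v=-1) records B1=F, B2=E, B3=T, B4=E, B5=E, B6=F, B7=E, B8=T, B9=F
run #9 (h=-2, n=6, v=3) records B1=T, B1=F, B2=S, B2=E, B3=F, B4=S, B6=F, B7=S, B8=F, B9=F
pool-wide coverage (16 outcomes): B1=T, B1=F, B2=S, B2=E, B3=T, B3=F, B4=S, B4=E, B5=S, B5=E, B6=F, B7=S, B7=E, B8=T, B8=F, B9=F
checked all size-1 subsets: none covers 16 outcomes (max 10/16)
checked all size-2 subsets: none covers 16 outcomes (max 15/16)
at size 3, {2, 3, 8} reaches all 16 outcomes; every lexicographically earlier size-3 subset fails

Answer: 2, 3, 8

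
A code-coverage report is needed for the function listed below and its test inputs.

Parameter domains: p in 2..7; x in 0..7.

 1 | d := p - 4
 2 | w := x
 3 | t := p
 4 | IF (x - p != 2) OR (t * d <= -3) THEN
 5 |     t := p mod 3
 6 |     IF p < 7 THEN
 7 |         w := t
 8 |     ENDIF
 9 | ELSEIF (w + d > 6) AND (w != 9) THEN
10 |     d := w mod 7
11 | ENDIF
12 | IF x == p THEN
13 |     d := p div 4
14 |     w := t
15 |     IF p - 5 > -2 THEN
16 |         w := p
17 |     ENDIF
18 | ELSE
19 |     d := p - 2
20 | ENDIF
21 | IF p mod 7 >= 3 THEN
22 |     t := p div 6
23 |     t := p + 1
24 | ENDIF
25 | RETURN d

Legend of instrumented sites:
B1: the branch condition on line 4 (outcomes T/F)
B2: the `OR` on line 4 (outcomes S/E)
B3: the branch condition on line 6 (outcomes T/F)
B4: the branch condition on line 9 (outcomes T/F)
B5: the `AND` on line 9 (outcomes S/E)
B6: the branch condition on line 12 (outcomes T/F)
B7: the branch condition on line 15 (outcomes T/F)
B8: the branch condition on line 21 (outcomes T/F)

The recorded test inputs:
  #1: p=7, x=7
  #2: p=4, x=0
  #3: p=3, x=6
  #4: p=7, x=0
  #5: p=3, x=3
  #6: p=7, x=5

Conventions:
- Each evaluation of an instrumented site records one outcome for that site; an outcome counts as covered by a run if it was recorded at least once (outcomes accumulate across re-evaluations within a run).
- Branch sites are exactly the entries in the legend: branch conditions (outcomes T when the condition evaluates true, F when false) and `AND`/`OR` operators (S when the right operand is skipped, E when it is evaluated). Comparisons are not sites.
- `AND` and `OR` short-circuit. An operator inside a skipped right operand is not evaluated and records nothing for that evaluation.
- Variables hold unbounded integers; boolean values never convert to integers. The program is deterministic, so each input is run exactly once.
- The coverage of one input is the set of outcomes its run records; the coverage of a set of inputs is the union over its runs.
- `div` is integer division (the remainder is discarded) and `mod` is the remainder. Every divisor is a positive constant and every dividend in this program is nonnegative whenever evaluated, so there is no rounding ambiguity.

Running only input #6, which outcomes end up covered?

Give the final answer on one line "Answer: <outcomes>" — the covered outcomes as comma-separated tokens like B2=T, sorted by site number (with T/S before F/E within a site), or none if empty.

Simulating input #6 (p=7, x=5) step by step:
  B2->S, B1->T, B3->F, B6->F, B8->F
as a set, this run covers: B1=T, B2=S, B3=F, B6=F, B8=F

Answer: B1=T, B2=S, B3=F, B6=F, B8=F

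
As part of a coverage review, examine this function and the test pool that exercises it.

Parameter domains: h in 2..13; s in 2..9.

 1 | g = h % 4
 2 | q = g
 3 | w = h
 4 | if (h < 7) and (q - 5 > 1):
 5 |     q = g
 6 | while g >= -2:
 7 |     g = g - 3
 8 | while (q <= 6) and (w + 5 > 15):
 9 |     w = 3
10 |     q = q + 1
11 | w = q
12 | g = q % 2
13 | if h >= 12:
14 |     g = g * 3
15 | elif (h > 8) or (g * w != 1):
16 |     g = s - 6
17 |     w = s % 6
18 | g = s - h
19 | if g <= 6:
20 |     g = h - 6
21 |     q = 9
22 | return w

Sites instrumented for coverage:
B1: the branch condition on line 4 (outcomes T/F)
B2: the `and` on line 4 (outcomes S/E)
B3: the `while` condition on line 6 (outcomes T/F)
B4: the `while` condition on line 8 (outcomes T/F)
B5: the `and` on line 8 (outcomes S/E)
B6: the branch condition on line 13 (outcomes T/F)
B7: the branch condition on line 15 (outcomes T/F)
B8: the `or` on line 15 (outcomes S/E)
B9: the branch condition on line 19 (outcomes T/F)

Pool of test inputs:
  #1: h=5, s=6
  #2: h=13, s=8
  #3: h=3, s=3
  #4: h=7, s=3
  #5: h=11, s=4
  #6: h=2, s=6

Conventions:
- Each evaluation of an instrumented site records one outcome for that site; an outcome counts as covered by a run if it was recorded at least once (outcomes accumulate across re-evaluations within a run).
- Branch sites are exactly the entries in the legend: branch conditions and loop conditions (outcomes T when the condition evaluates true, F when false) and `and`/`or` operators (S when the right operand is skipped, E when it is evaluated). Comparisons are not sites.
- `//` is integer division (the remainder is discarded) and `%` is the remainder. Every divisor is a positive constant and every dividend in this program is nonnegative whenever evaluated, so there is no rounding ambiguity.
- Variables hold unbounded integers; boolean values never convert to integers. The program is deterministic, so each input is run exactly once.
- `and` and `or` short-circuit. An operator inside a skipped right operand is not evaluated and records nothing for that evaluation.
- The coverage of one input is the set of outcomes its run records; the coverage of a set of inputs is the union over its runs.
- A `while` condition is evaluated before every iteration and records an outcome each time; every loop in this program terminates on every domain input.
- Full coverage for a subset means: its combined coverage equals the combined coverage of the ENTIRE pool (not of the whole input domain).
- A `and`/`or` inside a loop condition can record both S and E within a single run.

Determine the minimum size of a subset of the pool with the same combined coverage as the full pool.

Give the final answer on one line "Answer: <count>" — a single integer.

run #1 (h=5, s=6) runs B2->E, B1->F, B3->T, B3->T, B3->F, B5->E, B4->F, B6->F, B8->E, B7->F, B9->T; records B1=F, B2=E, B3=T, B3=F, B4=F, B5=E, B6=F, B7=F, B8=E, B9=T
run #2 (h=13, s=8) runs B2->S, B1->F, B3->T, B3->T, B3->F, B5->E, B4->T, B5->E, B4->F, B6->T, B9->T; records B1=F, B2=S, B3=T, B3=F, B4=T, B4=F, B5=E, B6=T, B9=T
run #3 (h=3, s=3) runs B2->E, B1->F, B3->T, B3->T, B3->F, B5->E, B4->F, B6->F, B8->E, B7->T, B9->T; records B1=F, B2=E, B3=T, B3=F, B4=F, B5=E, B6=F, B7=T, B8=E, B9=T
run #4 (h=7, s=3) runs B2->S, B1->F, B3->T, B3->T, B3->F, B5->E, B4->F, B6->F, B8->E, B7->T, B9->T; records B1=F, B2=S, B3=T, B3=F, B4=F, B5=E, B6=F, B7=T, B8=E, B9=T
run #5 (h=11, s=4) runs B2->S, B1->F, B3->T, B3->T, B3->F, B5->E, B4->T, B5->E, B4->F, B6->F, B8->S, B7->T, B9->T; records B1=F, B2=S, B3=T, B3=F, B4=T, B4=F, B5=E, B6=F, B7=T, B8=S, B9=T
run #6 (h=2, s=6) runs B2->E, B1->F, B3->T, B3->T, B3->F, B5->E, B4->F, B6->F, B8->E, B7->T, B9->T; records B1=F, B2=E, B3=T, B3=F, B4=F, B5=E, B6=F, B7=T, B8=E, B9=T
the full pool covers 15 outcomes: B1=F, B2=S, B2=E, B3=T, B3=F, B4=T, B4=F, B5=E, B6=T, B6=F, B7=T, B7=F, B8=S, B8=E, B9=T
every size-1 subset falls short of the 15 outcomes (best: 11/15)
every size-2 subset falls short of the 15 outcomes (best: 14/15)
the canonical winner is {1, 2, 5}: size 3, full 15-outcome coverage, earliest index list among size-3 covers

Answer: 3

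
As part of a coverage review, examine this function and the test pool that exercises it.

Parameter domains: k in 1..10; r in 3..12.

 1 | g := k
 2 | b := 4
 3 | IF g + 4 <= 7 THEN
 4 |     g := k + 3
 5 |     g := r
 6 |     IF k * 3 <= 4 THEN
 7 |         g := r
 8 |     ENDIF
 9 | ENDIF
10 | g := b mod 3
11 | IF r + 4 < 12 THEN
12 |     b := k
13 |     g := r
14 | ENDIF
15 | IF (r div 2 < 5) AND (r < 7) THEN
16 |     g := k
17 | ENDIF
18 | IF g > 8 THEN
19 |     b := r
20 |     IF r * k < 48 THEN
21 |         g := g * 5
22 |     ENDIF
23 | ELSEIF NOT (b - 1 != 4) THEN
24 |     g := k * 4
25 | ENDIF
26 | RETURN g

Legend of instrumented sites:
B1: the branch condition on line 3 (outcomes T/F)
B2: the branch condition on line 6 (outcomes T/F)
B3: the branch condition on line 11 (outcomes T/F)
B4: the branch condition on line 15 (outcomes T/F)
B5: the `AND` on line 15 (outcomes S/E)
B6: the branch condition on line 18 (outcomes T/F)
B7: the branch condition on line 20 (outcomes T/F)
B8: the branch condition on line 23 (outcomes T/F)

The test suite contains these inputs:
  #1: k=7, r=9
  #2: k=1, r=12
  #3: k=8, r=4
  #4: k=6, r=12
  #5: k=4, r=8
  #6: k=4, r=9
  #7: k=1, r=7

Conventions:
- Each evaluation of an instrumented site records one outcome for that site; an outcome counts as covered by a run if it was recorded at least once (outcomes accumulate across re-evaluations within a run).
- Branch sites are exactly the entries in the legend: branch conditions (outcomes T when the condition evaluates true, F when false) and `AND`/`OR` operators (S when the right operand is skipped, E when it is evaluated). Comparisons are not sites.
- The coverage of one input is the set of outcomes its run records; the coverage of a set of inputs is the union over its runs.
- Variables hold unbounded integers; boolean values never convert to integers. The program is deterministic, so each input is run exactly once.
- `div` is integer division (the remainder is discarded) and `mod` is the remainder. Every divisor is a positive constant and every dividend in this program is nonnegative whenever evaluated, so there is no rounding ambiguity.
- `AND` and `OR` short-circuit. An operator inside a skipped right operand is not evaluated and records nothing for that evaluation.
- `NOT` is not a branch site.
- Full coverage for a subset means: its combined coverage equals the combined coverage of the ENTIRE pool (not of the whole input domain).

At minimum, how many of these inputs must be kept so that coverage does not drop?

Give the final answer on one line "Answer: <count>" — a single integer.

run #1 (k=7, r=9) runs B1->F, B3->F, B5->E, B4->F, B6->F, B8->F; records B1=F, B3=F, B4=F, B5=E, B6=F, B8=F
run #2 (k=1, r=12) runs B1->T, B2->T, B3->F, B5->S, B4->F, B6->F, B8->F; records B1=T, B2=T, B3=F, B4=F, B5=S, B6=F, B8=F
run #3 (k=8, r=4) runs B1->F, B3->T, B5->E, B4->T, B6->F, B8->F; records B1=F, B3=T, B4=T, B5=E, B6=F, B8=F
run #4 (k=6, r=12) runs B1->F, B3->F, B5->S, B4->F, B6->F, B8->F; records B1=F, B3=F, B4=F, B5=S, B6=F, B8=F
run #5 (k=4, r=8) runs B1->F, B3->F, B5->E, B4->F, B6->F, B8->F; records B1=F, B3=F, B4=F, B5=E, B6=F, B8=F
run #6 (k=4, r=9) runs B1->F, B3->F, B5->E, B4->F, B6->F, B8->F; records B1=F, B3=F, B4=F, B5=E, B6=F, B8=F
run #7 (k=1, r=7) runs B1->T, B2->T, B3->T, B5->E, B4->F, B6->F, B8->F; records B1=T, B2=T, B3=T, B4=F, B5=E, B6=F, B8=F
union over all inputs: B1=T, B1=F, B2=T, B3=T, B3=F, B4=T, B4=F, B5=S, B5=E, B6=F, B8=F (11 outcomes)
size 1 is not enough: best union over all size-1 subsets is 7/11
the canonical winner is {2, 3}: size 2, full 11-outcome coverage, earliest index list among size-2 covers

Answer: 2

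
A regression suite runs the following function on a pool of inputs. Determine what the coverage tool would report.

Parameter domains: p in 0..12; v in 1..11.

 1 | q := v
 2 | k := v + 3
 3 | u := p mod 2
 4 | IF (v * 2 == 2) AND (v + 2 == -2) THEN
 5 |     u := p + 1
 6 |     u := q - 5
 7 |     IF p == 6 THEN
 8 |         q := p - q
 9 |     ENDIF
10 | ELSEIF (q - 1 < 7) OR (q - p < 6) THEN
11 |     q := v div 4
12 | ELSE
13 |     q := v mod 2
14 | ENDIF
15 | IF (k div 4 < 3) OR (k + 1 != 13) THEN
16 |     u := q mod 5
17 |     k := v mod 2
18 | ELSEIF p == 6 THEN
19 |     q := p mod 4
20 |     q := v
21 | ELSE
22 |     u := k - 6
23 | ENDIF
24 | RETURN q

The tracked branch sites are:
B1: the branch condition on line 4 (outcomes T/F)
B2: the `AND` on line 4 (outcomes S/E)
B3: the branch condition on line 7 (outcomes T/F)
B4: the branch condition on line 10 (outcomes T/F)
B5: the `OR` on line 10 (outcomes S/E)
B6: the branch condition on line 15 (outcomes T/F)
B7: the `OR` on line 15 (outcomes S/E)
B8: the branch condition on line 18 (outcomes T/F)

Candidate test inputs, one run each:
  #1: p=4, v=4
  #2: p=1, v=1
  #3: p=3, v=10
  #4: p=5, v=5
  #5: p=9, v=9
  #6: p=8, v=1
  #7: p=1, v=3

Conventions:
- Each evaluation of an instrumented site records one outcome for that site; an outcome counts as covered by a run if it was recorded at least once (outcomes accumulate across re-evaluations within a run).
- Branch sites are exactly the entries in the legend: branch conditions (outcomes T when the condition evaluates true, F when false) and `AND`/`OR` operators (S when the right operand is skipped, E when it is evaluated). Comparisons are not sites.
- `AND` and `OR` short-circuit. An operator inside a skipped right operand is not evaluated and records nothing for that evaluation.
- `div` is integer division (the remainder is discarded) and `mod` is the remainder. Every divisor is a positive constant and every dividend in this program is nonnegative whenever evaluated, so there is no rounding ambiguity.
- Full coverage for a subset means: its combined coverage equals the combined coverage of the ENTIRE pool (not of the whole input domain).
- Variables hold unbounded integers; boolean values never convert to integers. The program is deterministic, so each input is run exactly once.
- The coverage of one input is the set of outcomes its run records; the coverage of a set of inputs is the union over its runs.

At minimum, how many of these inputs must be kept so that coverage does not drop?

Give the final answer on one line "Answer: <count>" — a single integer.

input #1 (p=4, v=4): covers B1=F, B2=S, B4=T, B5=S, B6=T, B7=S
input #2 (p=1, v=1): covers B1=F, B2=E, B4=T, B5=S, B6=T, B7=S
input #3 (p=3, v=10): covers B1=F, B2=S, B4=F, B5=E, B6=T, B7=E
input #4 (p=5, v=5): covers B1=F, B2=S, B4=T, B5=S, B6=T, B7=S
input #5 (p=9, v=9): covers B1=F, B2=S, B4=T, B5=E, B6=F, B7=E, B8=F
input #6 (p=8, v=1): covers B1=F, B2=E, B4=T, B5=S, B6=T, B7=S
input #7 (p=1, v=3): covers B1=F, B2=S, B4=T, B5=S, B6=T, B7=S
union over all inputs: B1=F, B2=S, B2=E, B4=T, B4=F, B5=S, B5=E, B6=T, B6=F, B7=S, B7=E, B8=F (12 outcomes)
size 1 is not enough: best union over all size-1 subsets is 7/12
size 2 is not enough: best union over all size-2 subsets is 11/12
size 3: inputs {2, 3, 5} cover all 12 outcomes, and no lexicographically smaller subset of this size does

Answer: 3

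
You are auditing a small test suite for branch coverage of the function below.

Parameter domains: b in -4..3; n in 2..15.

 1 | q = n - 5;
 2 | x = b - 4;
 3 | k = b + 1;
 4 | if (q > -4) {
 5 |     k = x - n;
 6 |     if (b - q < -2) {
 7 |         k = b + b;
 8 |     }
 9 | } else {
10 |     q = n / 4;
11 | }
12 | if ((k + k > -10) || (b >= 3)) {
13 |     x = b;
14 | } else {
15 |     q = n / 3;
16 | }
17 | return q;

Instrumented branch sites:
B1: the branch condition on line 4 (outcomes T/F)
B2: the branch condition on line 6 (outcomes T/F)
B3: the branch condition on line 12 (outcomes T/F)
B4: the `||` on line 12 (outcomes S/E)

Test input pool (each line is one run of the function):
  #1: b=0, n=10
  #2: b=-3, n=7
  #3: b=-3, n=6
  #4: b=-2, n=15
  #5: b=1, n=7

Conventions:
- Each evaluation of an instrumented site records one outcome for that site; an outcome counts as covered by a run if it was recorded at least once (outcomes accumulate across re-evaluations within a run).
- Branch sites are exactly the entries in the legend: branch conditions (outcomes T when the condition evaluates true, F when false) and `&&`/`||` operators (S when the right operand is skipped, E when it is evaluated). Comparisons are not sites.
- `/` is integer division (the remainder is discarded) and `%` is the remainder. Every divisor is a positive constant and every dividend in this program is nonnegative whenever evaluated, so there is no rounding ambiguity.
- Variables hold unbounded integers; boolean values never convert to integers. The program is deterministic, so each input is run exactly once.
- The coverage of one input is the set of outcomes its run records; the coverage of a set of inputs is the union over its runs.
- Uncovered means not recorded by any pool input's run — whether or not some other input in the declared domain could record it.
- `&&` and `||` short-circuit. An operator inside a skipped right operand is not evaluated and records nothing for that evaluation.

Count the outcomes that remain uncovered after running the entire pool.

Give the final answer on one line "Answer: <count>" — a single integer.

run #1 (b=0, n=10) records B1=T, B2=T, B3=T, B4=S
run #2 (b=-3, n=7) records B1=T, B2=T, B3=F, B4=E
run #3 (b=-3, n=6) records B1=T, B2=T, B3=F, B4=E
run #4 (b=-2, n=15) records B1=T, B2=T, B3=T, B4=S
run #5 (b=1, n=7) records B1=T, B2=F, B3=F, B4=E
union over the pool: B1=T, B2=T, B2=F, B3=T, B3=F, B4=S, B4=E
uncovered (1 of 8): B1=F

Answer: 1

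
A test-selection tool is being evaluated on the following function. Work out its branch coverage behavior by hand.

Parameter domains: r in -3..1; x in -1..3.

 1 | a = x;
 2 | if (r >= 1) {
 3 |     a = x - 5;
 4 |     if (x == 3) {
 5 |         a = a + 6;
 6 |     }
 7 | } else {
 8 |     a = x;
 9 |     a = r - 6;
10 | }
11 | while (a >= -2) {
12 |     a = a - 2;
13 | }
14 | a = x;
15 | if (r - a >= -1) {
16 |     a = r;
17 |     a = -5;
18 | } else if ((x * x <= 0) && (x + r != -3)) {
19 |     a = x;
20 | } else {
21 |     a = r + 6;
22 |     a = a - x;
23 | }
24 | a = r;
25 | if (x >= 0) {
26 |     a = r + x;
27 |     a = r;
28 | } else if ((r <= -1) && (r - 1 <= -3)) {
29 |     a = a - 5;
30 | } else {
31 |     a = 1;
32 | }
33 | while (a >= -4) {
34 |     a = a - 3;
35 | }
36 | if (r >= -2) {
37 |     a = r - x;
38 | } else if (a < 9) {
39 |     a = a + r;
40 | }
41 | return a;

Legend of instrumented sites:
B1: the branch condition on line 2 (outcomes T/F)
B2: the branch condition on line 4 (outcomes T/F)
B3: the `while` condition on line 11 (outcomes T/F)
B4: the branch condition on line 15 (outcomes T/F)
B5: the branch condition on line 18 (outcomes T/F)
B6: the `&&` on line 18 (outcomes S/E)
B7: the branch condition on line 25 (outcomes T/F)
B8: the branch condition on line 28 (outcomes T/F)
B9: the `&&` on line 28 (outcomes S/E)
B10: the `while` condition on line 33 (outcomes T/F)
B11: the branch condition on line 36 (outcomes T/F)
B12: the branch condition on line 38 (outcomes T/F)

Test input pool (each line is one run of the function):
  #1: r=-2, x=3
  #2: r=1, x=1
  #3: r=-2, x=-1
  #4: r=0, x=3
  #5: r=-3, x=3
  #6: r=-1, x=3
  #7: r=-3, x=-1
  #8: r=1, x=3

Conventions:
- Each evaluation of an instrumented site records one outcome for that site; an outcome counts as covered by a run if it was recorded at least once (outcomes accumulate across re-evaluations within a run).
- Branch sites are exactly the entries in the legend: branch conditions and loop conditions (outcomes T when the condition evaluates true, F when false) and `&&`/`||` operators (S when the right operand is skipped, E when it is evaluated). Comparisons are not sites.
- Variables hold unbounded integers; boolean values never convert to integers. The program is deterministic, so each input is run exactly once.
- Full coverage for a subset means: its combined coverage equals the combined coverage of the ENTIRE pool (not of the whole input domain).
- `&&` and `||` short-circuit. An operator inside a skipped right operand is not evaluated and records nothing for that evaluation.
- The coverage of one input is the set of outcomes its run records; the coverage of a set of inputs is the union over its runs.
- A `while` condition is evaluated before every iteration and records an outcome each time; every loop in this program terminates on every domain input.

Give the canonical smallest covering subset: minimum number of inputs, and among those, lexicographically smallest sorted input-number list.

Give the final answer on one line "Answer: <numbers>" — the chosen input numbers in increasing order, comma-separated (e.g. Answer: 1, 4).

#1 (r=-2, x=3) -> B1->F, B3->F, B4->F, B6->S, B5->F, B7->T, B10->T, B10->F, B11->T; covered: B1=F, B3=F, B4=F, B5=F, B6=S, B7=T, B10=T, B10=F, B11=T
#2 (r=1, x=1) -> B1->T, B2->F, B3->F, B4->T, B7->T, B10->T, B10->T, B10->F, B11->T; covered: B1=T, B2=F, B3=F, B4=T, B7=T, B10=T, B10=F, B11=T
#3 (r=-2, x=-1) -> B1->F, B3->F, B4->T, B7->F, B9->E, B8->T, B10->F, B11->T; covered: B1=F, B3=F, B4=T, B7=F, B8=T, B9=E, B10=F, B11=T
#4 (r=0, x=3) -> B1->F, B3->F, B4->F, B6->S, B5->F, B7->T, B10->T, B10->T, B10->F, B11->T; covered: B1=F, B3=F, B4=F, B5=F, B6=S, B7=T, B10=T, B10=F, B11=T
#5 (r=-3, x=3) -> B1->F, B3->F, B4->F, B6->S, B5->F, B7->T, B10->T, B10->F, B11->F, B12->T; covered: B1=F, B3=F, B4=F, B5=F, B6=S, B7=T, B10=T, B10=F, B11=F, B12=T
#6 (r=-1, x=3) -> B1->F, B3->F, B4->F, B6->S, B5->F, B7->T, B10->T, B10->T, B10->F, B11->T; covered: B1=F, B3=F, B4=F, B5=F, B6=S, B7=T, B10=T, B10=F, B11=T
#7 (r=-3, x=-1) -> B1->F, B3->F, B4->F, B6->S, B5->F, B7->F, B9->E, B8->T, B10->F, B11->F, B12->T; covered: B1=F, B3=F, B4=F, B5=F, B6=S, B7=F, B8=T, B9=E, B10=F, B11=F, B12=T
#8 (r=1, x=3) -> B1->T, B2->T, B3->T, B3->T, B3->T, B3->T, B3->F, B4->F, B6->S, B5->F, B7->T, B10->T, B10->T, B10->F, ...; covered: B1=T, B2=T, B3=T, B3=F, B4=F, B5=F, B6=S, B7=T, B10=T, B10=F, B11=T
the full pool covers 19 outcomes: B1=T, B1=F, B2=T, B2=F, B3=T, B3=F, B4=T, B4=F, B5=F, B6=S, B7=T, B7=F, B8=T, B9=E, B10=T, B10=F, B11=T, B11=F, B12=T
checked all size-1 subsets: none covers 19 outcomes (max 11/19)
checked all size-2 subsets: none covers 19 outcomes (max 17/19)
size 3: inputs {2, 7, 8} cover all 19 outcomes, and no lexicographically smaller subset of this size does

Answer: 2, 7, 8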